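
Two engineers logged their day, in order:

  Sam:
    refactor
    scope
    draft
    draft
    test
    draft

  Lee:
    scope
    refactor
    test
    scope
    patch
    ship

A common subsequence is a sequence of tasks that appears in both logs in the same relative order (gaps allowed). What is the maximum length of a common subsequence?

Taking refactor at Sam[1]=Lee[2], scope at Sam[2]=Lee[4] gives a common subsequence of length 2, and the DP table's final entry dp[6][6] is also 2, so no common subsequence is longer.

2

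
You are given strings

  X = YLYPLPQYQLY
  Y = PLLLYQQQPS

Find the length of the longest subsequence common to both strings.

Match L at X[2]=Y[4]; then Y at X[3]=Y[5]; then Q at X[7]=Y[7]; then Q at X[9]=Y[8] — 4 characters in the same relative order in both, and the DP table's final entry dp[11][10] is also 4, so no common subsequence is longer.

4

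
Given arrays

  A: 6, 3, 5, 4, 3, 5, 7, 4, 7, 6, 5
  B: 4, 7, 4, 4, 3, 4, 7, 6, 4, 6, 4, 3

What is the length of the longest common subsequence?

One common subsequence of length 5: 3 at A[2]=B[5], then 4 at A[4]=B[6], then 7 at A[7]=B[7], then 4 at A[8]=B[9], then 6 at A[10]=B[10]. The LCS DP gives dp[11][12] = 5, so this is optimal.

5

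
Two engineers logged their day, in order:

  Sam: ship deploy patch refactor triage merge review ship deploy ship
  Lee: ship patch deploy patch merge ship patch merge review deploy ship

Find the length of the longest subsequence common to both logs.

7

Pick ship (Sam #1, Lee #1), deploy (Sam #2, Lee #3), patch (Sam #3, Lee #7), merge (Sam #6, Lee #8), review (Sam #7, Lee #9), deploy (Sam #9, Lee #10), ship (Sam #10, Lee #11); all 7 tasks appear in both, in order, and the DP table's final entry dp[10][11] is also 7, so no common subsequence is longer.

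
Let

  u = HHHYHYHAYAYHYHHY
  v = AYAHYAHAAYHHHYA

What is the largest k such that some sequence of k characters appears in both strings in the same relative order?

11

One common subsequence of length 11: Y (u #4, v #2) → H (u #5, v #4) → Y (u #6, v #5) → H (u #7, v #7) → A (u #8, v #8) → A (u #10, v #9) → Y (u #11, v #10) → H (u #12, v #11) → H (u #14, v #12) → H (u #15, v #13) → Y (u #16, v #14). Since dp[16][15] = 11, nothing longer is possible.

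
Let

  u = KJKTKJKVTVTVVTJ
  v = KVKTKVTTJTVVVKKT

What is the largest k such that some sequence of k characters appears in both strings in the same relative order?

One common subsequence of length 10: K [1,1], K [3,3], T [4,4], K [5,5], J [6,9], T [9,10], V [10,11], V [12,12], V [13,13], T [14,16]. The LCS DP gives dp[15][16] = 10, so this is optimal.

10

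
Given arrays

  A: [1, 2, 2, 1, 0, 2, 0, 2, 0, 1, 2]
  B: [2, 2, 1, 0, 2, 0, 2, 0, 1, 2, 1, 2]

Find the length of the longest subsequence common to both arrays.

Taking 2 [2,1] → 2 [3,2] → 1 [4,3] → 0 [5,4] → 2 [6,5] → 0 [7,6] → 2 [8,7] → 0 [9,8] → 1 [10,11] → 2 [11,12] gives a common subsequence of length 10, and the DP table's final entry dp[11][12] is also 10, so no common subsequence is longer.

10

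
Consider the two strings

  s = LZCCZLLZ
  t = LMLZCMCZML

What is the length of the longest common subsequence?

6

Pick L [1,3], Z [2,4], C [3,5], C [4,7], Z [5,8], L [7,10]; all 6 characters appear in both, in order. Since dp[8][10] = 6, nothing longer is possible.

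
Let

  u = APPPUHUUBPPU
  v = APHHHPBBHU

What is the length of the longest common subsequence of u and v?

5

Match A [1,1] → P [2,2] → P [3,6] → H [6,9] → U [12,10] — 5 characters in the same relative order in both. Since dp[12][10] = 5, nothing longer is possible.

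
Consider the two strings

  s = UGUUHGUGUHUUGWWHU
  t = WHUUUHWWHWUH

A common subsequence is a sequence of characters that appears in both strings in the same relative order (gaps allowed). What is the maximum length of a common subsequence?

Match U (s #4, t #3); then U (s #7, t #4); then U (s #9, t #5); then H (s #10, t #6); then W (s #14, t #7); then W (s #15, t #8); then H (s #16, t #9); then U (s #17, t #11) — 8 characters in the same relative order in both. dp[17][12] = 8 confirms this is the maximum.

8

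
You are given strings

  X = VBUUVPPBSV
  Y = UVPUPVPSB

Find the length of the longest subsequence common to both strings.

Let dp[i][j] be the LCS length of the first i characters of X and the first j characters of Y. dp[i][j] = dp[i-1][j-1]+1 when the i-th and j-th characters match, else max(dp[i-1][j], dp[i][j-1]).
    ·  U  V  P  U  P  V  P  S  B
 ·  0  0  0  0  0  0  0  0  0  0
 V  0  0  1  1  1  1  1  1  1  1
 B  0  0  1  1  1  1  1  1  1  2
 U  0  1  1  1  2  2  2  2  2  2
 U  0  1  1  1  2  2  2  2  2  2
 V  0  1  2  2  2  2  3  3  3  3
 P  0  1  2  3  3  3  3  4  4  4
 P  0  1  2  3  3  4  4  4  4  4
 B  0  1  2  3  3  4  4  4  4  5
 S  0  1  2  3  3  4  4  4  5  5
 V  0  1  2  3  3  4  5  5  5  5
dp[10][9] = 5. One LCS (by backtracking along matches): VUVPB.

5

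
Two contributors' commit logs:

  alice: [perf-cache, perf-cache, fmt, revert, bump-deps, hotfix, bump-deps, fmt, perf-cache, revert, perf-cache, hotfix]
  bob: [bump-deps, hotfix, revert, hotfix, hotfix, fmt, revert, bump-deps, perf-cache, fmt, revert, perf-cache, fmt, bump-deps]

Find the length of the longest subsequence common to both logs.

Taking fmt (alice #3, bob #6), then revert (alice #4, bob #7), then bump-deps (alice #5, bob #8), then fmt (alice #8, bob #10), then revert (alice #10, bob #11), then perf-cache (alice #11, bob #12) gives a common subsequence of length 6. Since dp[12][14] = 6, nothing longer is possible.

6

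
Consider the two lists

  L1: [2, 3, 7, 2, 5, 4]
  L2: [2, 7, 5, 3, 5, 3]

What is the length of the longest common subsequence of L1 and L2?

3

Let dp[i][j] be the LCS length of the first i values of L1 and the first j values of L2. dp[i][j] = dp[i-1][j-1]+1 when the i-th and j-th values match, else max(dp[i-1][j], dp[i][j-1]).
    ·  2  7  5  3  5  3
 ·  0  0  0  0  0  0  0
 2  0  1  1  1  1  1  1
 3  0  1  1  1  2  2  2
 7  0  1  2  2  2  2  2
 2  0  1  2  2  2  2  2
 5  0  1  2  3  3  3  3
 4  0  1  2  3  3  3  3
dp[6][6] = 3. One LCS (by backtracking along matches): 2, 3, 5.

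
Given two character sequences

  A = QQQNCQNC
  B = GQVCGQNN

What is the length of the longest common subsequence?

Let dp[i][j] be the LCS length of the first i characters of A and the first j characters of B. dp[i][j] = dp[i-1][j-1]+1 when the i-th and j-th characters match, else max(dp[i-1][j], dp[i][j-1]).
    ·  G  Q  V  C  G  Q  N  N
 ·  0  0  0  0  0  0  0  0  0
 Q  0  0  1  1  1  1  1  1  1
 Q  0  0  1  1  1  1  2  2  2
 Q  0  0  1  1  1  1  2  2  2
 N  0  0  1  1  1  1  2  3  3
 C  0  0  1  1  2  2  2  3  3
 Q  0  0  1  1  2  2  3  3  3
 N  0  0  1  1  2  2  3  4  4
 C  0  0  1  1  2  2  3  4  4
dp[8][8] = 4. One LCS (by backtracking along matches): QQNN.

4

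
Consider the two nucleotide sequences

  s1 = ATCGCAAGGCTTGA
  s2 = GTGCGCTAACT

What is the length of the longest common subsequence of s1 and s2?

Pick T at s1[2]=s2[2]; then C at s1[3]=s2[4]; then G at s1[4]=s2[5]; then C at s1[5]=s2[6]; then A at s1[6]=s2[8]; then A at s1[7]=s2[9]; then C at s1[10]=s2[10]; then T at s1[12]=s2[11]; all 8 bases appear in both, in order. The LCS DP gives dp[14][11] = 8, so this is optimal.

8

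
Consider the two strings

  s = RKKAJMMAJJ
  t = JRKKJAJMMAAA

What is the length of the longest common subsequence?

Match R at s[1]=t[2], then K at s[2]=t[3], then K at s[3]=t[4], then A at s[4]=t[6], then J at s[5]=t[7], then M at s[6]=t[8], then M at s[7]=t[9], then A at s[8]=t[12] — 8 characters in the same relative order in both, and the DP table's final entry dp[10][12] is also 8, so no common subsequence is longer.

8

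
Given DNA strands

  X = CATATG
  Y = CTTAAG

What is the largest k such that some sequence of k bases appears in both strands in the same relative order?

Let dp[i][j] be the LCS length of the first i bases of X and the first j bases of Y. dp[i][j] = dp[i-1][j-1]+1 when the i-th and j-th bases match, else max(dp[i-1][j], dp[i][j-1]).
    ·  C  T  T  A  A  G
 ·  0  0  0  0  0  0  0
 C  0  1  1  1  1  1  1
 A  0  1  1  1  2  2  2
 T  0  1  2  2  2  2  2
 A  0  1  2  2  3  3  3
 T  0  1  2  3  3  3  3
 G  0  1  2  3  3  3  4
dp[6][6] = 4. One LCS (by backtracking along matches): CAAG.

4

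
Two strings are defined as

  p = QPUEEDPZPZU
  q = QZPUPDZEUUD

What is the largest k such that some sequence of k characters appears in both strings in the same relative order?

Pick Q (p #1, q #1), P (p #2, q #3), U (p #3, q #4), D (p #6, q #6), Z (p #8, q #7), U (p #11, q #10); all 6 characters appear in both, in order. Since dp[11][11] = 6, nothing longer is possible.

6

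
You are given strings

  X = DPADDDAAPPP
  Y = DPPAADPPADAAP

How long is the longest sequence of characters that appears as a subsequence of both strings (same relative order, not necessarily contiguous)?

8

Pick D [1,1], P [2,3], A [3,5], D [4,6], D [6,10], A [7,11], A [8,12], P [11,13]; all 8 characters appear in both, in order. The LCS DP gives dp[11][13] = 8, so this is optimal.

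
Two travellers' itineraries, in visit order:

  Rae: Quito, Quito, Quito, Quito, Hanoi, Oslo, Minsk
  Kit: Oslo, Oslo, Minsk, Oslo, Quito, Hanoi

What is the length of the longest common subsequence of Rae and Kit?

2

Taking Quito at Rae[4]=Kit[5], Hanoi at Rae[5]=Kit[6] gives a common subsequence of length 2. dp[7][6] = 2 confirms this is the maximum.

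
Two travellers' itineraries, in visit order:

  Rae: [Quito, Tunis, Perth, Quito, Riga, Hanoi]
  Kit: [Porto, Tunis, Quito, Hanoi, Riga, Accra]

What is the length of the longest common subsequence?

One common subsequence of length 3: Tunis (Rae #2, Kit #2); then Quito (Rae #4, Kit #3); then Riga (Rae #5, Kit #5). dp[6][6] = 3 confirms this is the maximum.

3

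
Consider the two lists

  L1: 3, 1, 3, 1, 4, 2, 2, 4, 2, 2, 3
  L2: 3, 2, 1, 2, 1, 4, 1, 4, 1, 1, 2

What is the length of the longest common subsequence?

6

Let dp[i][j] be the LCS length of the first i values of L1 and the first j values of L2. dp[i][j] = dp[i-1][j-1]+1 when the i-th and j-th values match, else max(dp[i-1][j], dp[i][j-1]).
    ·  3  2  1  2  1  4  1  4  1  1  2
 ·  0  0  0  0  0  0  0  0  0  0  0  0
 3  0  1  1  1  1  1  1  1  1  1  1  1
 1  0  1  1  2  2  2  2  2  2  2  2  2
 3  0  1  1  2  2  2  2  2  2  2  2  2
 1  0  1  1  2  2  3  3  3  3  3  3  3
 4  0  1  1  2  2  3  4  4  4  4  4  4
 2  0  1  2  2  3  3  4  4  4  4  4  5
 2  0  1  2  2  3  3  4  4  4  4  4  5
 4  0  1  2  2  3  3  4  4  5  5  5  5
 2  0  1  2  2  3  3  4  4  5  5  5  6
 2  0  1  2  2  3  3  4  4  5  5  5  6
 3  0  1  2  2  3  3  4  4  5  5  5  6
dp[11][11] = 6. One LCS (by backtracking along matches): 3, 1, 1, 4, 4, 2.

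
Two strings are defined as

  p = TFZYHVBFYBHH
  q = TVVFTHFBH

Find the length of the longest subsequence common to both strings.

6

One common subsequence of length 6: T (p #1, q #1) → F (p #2, q #4) → H (p #5, q #6) → F (p #8, q #7) → B (p #10, q #8) → H (p #12, q #9). The LCS DP gives dp[12][9] = 6, so this is optimal.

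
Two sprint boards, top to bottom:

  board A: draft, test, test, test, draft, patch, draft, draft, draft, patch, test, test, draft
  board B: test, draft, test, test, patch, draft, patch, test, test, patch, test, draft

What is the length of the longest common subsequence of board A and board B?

9

One common subsequence of length 9: draft (board A #1, board B #2), test (board A #3, board B #3), test (board A #4, board B #4), patch (board A #6, board B #5), draft (board A #9, board B #6), patch (board A #10, board B #7), test (board A #11, board B #9), test (board A #12, board B #11), draft (board A #13, board B #12), and the DP table's final entry dp[13][12] is also 9, so no common subsequence is longer.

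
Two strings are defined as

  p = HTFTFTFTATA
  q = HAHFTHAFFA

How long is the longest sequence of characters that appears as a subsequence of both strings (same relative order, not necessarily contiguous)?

6

One common subsequence of length 6: H at p[1]=q[3], F at p[3]=q[4], T at p[4]=q[5], F at p[5]=q[8], F at p[7]=q[9], A at p[11]=q[10]. The LCS DP gives dp[11][10] = 6, so this is optimal.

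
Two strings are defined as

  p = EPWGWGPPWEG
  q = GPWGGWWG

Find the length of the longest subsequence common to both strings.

6

Match P at p[2]=q[2], W at p[3]=q[3], G at p[4]=q[5], W at p[5]=q[6], W at p[9]=q[7], G at p[11]=q[8] — 6 characters in the same relative order in both. The LCS DP gives dp[11][8] = 6, so this is optimal.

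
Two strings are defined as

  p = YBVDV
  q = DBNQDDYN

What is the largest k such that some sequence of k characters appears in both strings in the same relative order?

Pick B at p[2]=q[2]; then D at p[4]=q[6]; all 2 characters appear in both, in order, and the DP table's final entry dp[5][8] is also 2, so no common subsequence is longer.

2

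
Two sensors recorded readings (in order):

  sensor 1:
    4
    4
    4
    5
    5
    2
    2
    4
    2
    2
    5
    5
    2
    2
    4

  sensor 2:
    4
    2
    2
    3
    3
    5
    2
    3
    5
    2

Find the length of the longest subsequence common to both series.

6

Pick 4 (sensor 1 #3, sensor 2 #1), then 2 (sensor 1 #6, sensor 2 #2), then 2 (sensor 1 #7, sensor 2 #3), then 2 (sensor 1 #9, sensor 2 #7), then 5 (sensor 1 #12, sensor 2 #9), then 2 (sensor 1 #14, sensor 2 #10); all 6 values appear in both, in order, and the DP table's final entry dp[15][10] is also 6, so no common subsequence is longer.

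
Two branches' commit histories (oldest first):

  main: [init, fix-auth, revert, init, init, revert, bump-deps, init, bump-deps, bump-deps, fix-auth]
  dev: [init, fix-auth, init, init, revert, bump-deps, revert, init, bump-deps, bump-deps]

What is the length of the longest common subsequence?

Match init (main #1, dev #1), fix-auth (main #2, dev #2), init (main #4, dev #3), init (main #5, dev #4), revert (main #6, dev #5), bump-deps (main #7, dev #6), init (main #8, dev #8), bump-deps (main #9, dev #9), bump-deps (main #10, dev #10) — 9 commits in the same relative order in both. The LCS DP gives dp[11][10] = 9, so this is optimal.

9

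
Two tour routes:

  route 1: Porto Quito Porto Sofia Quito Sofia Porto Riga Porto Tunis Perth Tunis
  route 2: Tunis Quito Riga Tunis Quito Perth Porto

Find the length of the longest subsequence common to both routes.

Taking Quito (route 1 #5, route 2 #2) → Riga (route 1 #8, route 2 #3) → Tunis (route 1 #10, route 2 #4) → Perth (route 1 #11, route 2 #6) gives a common subsequence of length 4. Since dp[12][7] = 4, nothing longer is possible.

4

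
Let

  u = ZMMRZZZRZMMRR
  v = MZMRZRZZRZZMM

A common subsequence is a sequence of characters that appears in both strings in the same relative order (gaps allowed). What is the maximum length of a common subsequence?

10

Match Z (u #1, v #2), M (u #3, v #3), R (u #4, v #4), Z (u #5, v #5), Z (u #6, v #7), Z (u #7, v #8), R (u #8, v #9), Z (u #9, v #11), M (u #10, v #12), M (u #11, v #13) — 10 characters in the same relative order in both. Since dp[13][13] = 10, nothing longer is possible.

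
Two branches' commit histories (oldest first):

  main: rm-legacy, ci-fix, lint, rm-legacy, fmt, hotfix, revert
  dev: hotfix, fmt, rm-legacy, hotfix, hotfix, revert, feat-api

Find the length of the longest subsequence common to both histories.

One common subsequence of length 3: rm-legacy (main #1, dev #3), then hotfix (main #6, dev #5), then revert (main #7, dev #6). Since dp[7][7] = 3, nothing longer is possible.

3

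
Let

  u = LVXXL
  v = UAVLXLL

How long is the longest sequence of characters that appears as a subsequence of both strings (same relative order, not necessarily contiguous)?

Let dp[i][j] be the LCS length of the first i characters of u and the first j characters of v. dp[i][j] = dp[i-1][j-1]+1 when the i-th and j-th characters match, else max(dp[i-1][j], dp[i][j-1]).
    ·  U  A  V  L  X  L  L
 ·  0  0  0  0  0  0  0  0
 L  0  0  0  0  1  1  1  1
 V  0  0  0  1  1  1  1  1
 X  0  0  0  1  1  2  2  2
 X  0  0  0  1  1  2  2  2
 L  0  0  0  1  2  2  3  3
dp[5][7] = 3. One LCS (by backtracking along matches): LXL.

3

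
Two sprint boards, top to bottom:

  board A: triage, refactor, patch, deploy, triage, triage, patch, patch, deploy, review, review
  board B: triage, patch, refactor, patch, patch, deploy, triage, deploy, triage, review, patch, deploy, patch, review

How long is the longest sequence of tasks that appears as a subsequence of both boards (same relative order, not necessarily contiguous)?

Pick triage [1,1], refactor [2,3], patch [3,5], deploy [4,6], triage [5,7], triage [6,9], patch [7,11], patch [8,13], review [11,14]; all 9 tasks appear in both, in order, and the DP table's final entry dp[11][14] is also 9, so no common subsequence is longer.

9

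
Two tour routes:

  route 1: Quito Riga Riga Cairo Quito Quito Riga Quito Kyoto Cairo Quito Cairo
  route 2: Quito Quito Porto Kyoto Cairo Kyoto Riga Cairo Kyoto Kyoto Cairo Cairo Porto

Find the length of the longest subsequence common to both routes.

6

Taking Quito (route 1 #1, route 2 #2); then Riga (route 1 #3, route 2 #7); then Cairo (route 1 #4, route 2 #8); then Kyoto (route 1 #9, route 2 #10); then Cairo (route 1 #10, route 2 #11); then Cairo (route 1 #12, route 2 #12) gives a common subsequence of length 6, and the DP table's final entry dp[12][13] is also 6, so no common subsequence is longer.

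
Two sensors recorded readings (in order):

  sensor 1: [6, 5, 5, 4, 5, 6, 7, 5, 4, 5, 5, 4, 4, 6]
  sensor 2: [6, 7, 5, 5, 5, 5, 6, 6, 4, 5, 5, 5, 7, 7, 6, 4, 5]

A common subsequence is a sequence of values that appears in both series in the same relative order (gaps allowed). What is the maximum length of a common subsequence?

One common subsequence of length 9: 6 [1,1] → 5 [2,4] → 5 [3,5] → 5 [5,6] → 6 [6,8] → 5 [8,10] → 5 [10,11] → 5 [11,12] → 4 [12,16]. Since dp[14][17] = 9, nothing longer is possible.

9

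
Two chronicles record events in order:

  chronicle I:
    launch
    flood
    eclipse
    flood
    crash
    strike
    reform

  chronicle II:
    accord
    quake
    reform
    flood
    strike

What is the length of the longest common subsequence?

2

One common subsequence of length 2: flood [4,4], then strike [6,5], and the DP table's final entry dp[7][5] is also 2, so no common subsequence is longer.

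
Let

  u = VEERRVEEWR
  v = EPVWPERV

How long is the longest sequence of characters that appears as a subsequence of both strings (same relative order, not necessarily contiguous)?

4

Let dp[i][j] be the LCS length of the first i characters of u and the first j characters of v. dp[i][j] = dp[i-1][j-1]+1 when the i-th and j-th characters match, else max(dp[i-1][j], dp[i][j-1]).
    ·  E  P  V  W  P  E  R  V
 ·  0  0  0  0  0  0  0  0  0
 V  0  0  0  1  1  1  1  1  1
 E  0  1  1  1  1  1  2  2  2
 E  0  1  1  1  1  1  2  2  2
 R  0  1  1  1  1  1  2  3  3
 R  0  1  1  1  1  1  2  3  3
 V  0  1  1  2  2  2  2  3  4
 E  0  1  1  2  2  2  3  3  4
 E  0  1  1  2  2  2  3  3  4
 W  0  1  1  2  3  3  3  3  4
 R  0  1  1  2  3  3  3  4  4
dp[10][8] = 4. One LCS (by backtracking along matches): VERV.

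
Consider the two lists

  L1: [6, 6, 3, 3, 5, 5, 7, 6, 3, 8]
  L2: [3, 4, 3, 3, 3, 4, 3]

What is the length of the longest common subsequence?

3

Taking 3 [3,4]; then 3 [4,5]; then 3 [9,7] gives a common subsequence of length 3. dp[10][7] = 3 confirms this is the maximum.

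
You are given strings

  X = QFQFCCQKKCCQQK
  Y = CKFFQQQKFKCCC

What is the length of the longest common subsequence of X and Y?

Taking Q [1,5], then Q [3,6], then Q [7,7], then K [8,8], then K [9,10], then C [10,12], then C [11,13] gives a common subsequence of length 7. The LCS DP gives dp[14][13] = 7, so this is optimal.

7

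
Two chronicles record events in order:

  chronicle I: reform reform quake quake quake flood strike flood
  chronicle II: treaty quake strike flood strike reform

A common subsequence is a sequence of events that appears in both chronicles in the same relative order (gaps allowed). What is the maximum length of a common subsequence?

3

Taking quake at chronicle I[3]=chronicle II[2], flood at chronicle I[6]=chronicle II[4], strike at chronicle I[7]=chronicle II[5] gives a common subsequence of length 3. Since dp[8][6] = 3, nothing longer is possible.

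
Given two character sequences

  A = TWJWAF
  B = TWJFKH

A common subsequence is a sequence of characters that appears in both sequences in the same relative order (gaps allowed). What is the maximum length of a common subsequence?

4

Let dp[i][j] be the LCS length of the first i characters of A and the first j characters of B. dp[i][j] = dp[i-1][j-1]+1 when the i-th and j-th characters match, else max(dp[i-1][j], dp[i][j-1]).
    ·  T  W  J  F  K  H
 ·  0  0  0  0  0  0  0
 T  0  1  1  1  1  1  1
 W  0  1  2  2  2  2  2
 J  0  1  2  3  3  3  3
 W  0  1  2  3  3  3  3
 A  0  1  2  3  3  3  3
 F  0  1  2  3  4  4  4
dp[6][6] = 4. One LCS (by backtracking along matches): TWJF.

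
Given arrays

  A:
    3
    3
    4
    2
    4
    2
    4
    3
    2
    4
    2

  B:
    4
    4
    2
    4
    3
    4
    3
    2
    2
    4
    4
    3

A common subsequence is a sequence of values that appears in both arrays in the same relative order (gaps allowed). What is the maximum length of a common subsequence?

7

Pick 4 [3,2]; then 2 [4,3]; then 4 [5,4]; then 4 [7,6]; then 3 [8,7]; then 2 [9,9]; then 4 [10,11]; all 7 values appear in both, in order. dp[11][12] = 7 confirms this is the maximum.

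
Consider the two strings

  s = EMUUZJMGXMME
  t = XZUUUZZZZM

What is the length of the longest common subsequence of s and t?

Let dp[i][j] be the LCS length of the first i characters of s and the first j characters of t. dp[i][j] = dp[i-1][j-1]+1 when the i-th and j-th characters match, else max(dp[i-1][j], dp[i][j-1]).
    ·  X  Z  U  U  U  Z  Z  Z  Z  M
 ·  0  0  0  0  0  0  0  0  0  0  0
 E  0  0  0  0  0  0  0  0  0  0  0
 M  0  0  0  0  0  0  0  0  0  0  1
 U  0  0  0  1  1  1  1  1  1  1  1
 U  0  0  0  1  2  2  2  2  2  2  2
 Z  0  0  1  1  2  2  3  3  3  3  3
 J  0  0  1  1  2  2  3  3  3  3  3
 M  0  0  1  1  2  2  3  3  3  3  4
 G  0  0  1  1  2  2  3  3  3  3  4
 X  0  1  1  1  2  2  3  3  3  3  4
 M  0  1  1  1  2  2  3  3  3  3  4
 M  0  1  1  1  2  2  3  3  3  3  4
 E  0  1  1  1  2  2  3  3  3  3  4
dp[12][10] = 4. One LCS (by backtracking along matches): UUZM.

4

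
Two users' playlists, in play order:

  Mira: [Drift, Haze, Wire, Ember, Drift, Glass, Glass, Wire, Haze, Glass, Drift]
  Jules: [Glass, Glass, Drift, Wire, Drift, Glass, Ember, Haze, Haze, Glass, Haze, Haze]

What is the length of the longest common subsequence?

One common subsequence of length 6: Drift at Mira[1]=Jules[3], Wire at Mira[3]=Jules[4], Drift at Mira[5]=Jules[5], Glass at Mira[6]=Jules[6], Glass at Mira[7]=Jules[10], Haze at Mira[9]=Jules[12]. dp[11][12] = 6 confirms this is the maximum.

6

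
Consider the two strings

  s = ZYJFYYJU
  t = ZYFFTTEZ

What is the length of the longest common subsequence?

One common subsequence of length 3: Z at s[1]=t[1]; then Y at s[2]=t[2]; then F at s[4]=t[4]. Since dp[8][8] = 3, nothing longer is possible.

3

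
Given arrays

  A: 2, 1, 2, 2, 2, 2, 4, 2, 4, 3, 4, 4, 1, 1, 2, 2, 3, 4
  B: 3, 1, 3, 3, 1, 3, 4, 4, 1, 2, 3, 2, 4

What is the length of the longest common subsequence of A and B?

8

One common subsequence of length 8: 1 [2,5], 3 [10,6], 4 [11,7], 4 [12,8], 1 [14,9], 2 [15,10], 2 [16,12], 4 [18,13]. dp[18][13] = 8 confirms this is the maximum.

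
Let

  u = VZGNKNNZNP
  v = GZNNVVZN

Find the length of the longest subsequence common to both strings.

5

Match Z [2,2], then N [4,3], then N [6,4], then Z [8,7], then N [9,8] — 5 characters in the same relative order in both. The LCS DP gives dp[10][8] = 5, so this is optimal.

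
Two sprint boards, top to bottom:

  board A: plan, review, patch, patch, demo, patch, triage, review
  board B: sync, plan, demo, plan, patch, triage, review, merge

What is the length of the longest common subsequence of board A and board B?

5

Pick plan (board A #1, board B #2); then demo (board A #5, board B #3); then patch (board A #6, board B #5); then triage (board A #7, board B #6); then review (board A #8, board B #7); all 5 tasks appear in both, in order. Since dp[8][8] = 5, nothing longer is possible.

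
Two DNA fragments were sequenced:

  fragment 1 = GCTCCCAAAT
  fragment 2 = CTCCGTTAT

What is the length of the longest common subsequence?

6

Let dp[i][j] be the LCS length of the first i bases of fragment 1 and the first j bases of fragment 2. dp[i][j] = dp[i-1][j-1]+1 when the i-th and j-th bases match, else max(dp[i-1][j], dp[i][j-1]).
    ·  C  T  C  C  G  T  T  A  T
 ·  0  0  0  0  0  0  0  0  0  0
 G  0  0  0  0  0  1  1  1  1  1
 C  0  1  1  1  1  1  1  1  1  1
 T  0  1  2  2  2  2  2  2  2  2
 C  0  1  2  3  3  3  3  3  3  3
 C  0  1  2  3  4  4  4  4  4  4
 C  0  1  2  3  4  4  4  4  4  4
 A  0  1  2  3  4  4  4  4  5  5
 A  0  1  2  3  4  4  4  4  5  5
 A  0  1  2  3  4  4  4  4  5  5
 T  0  1  2  3  4  4  5  5  5  6
dp[10][9] = 6. One LCS (by backtracking along matches): CTCCAT.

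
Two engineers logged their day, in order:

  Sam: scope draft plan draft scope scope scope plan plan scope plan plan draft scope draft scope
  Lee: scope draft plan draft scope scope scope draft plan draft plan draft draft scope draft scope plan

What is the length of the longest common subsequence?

13

Taking scope [1,1], draft [2,2], plan [3,3], draft [4,4], scope [5,5], scope [6,6], scope [7,7], plan [8,9], plan [9,11], draft [13,13], scope [14,14], draft [15,15], scope [16,16] gives a common subsequence of length 13. Since dp[16][17] = 13, nothing longer is possible.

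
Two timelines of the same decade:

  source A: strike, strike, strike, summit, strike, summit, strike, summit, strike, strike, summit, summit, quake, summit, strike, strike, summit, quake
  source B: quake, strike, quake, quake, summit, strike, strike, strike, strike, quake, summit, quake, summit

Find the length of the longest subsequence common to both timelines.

Pick strike at source A[1]=source B[2] → summit at source A[4]=source B[5] → strike at source A[5]=source B[6] → strike at source A[7]=source B[7] → strike at source A[9]=source B[8] → strike at source A[10]=source B[9] → summit at source A[12]=source B[11] → quake at source A[13]=source B[12] → summit at source A[17]=source B[13]; all 9 events appear in both, in order. The LCS DP gives dp[18][13] = 9, so this is optimal.

9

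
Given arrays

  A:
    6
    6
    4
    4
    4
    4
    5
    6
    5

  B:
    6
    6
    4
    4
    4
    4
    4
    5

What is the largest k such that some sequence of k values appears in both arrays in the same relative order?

7

Let dp[i][j] be the LCS length of the first i values of A and the first j values of B. dp[i][j] = dp[i-1][j-1]+1 when the i-th and j-th values match, else max(dp[i-1][j], dp[i][j-1]).
    ·  6  6  4  4  4  4  4  5
 ·  0  0  0  0  0  0  0  0  0
 6  0  1  1  1  1  1  1  1  1
 6  0  1  2  2  2  2  2  2  2
 4  0  1  2  3  3  3  3  3  3
 4  0  1  2  3  4  4  4  4  4
 4  0  1  2  3  4  5  5  5  5
 4  0  1  2  3  4  5  6  6  6
 5  0  1  2  3  4  5  6  6  7
 6  0  1  2  3  4  5  6  6  7
 5  0  1  2  3  4  5  6  6  7
dp[9][8] = 7. One LCS (by backtracking along matches): 6, 6, 4, 4, 4, 4, 5.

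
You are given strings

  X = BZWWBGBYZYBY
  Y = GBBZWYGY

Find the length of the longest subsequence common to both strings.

5

Let dp[i][j] be the LCS length of the first i characters of X and the first j characters of Y. dp[i][j] = dp[i-1][j-1]+1 when the i-th and j-th characters match, else max(dp[i-1][j], dp[i][j-1]).
    ·  G  B  B  Z  W  Y  G  Y
 ·  0  0  0  0  0  0  0  0  0
 B  0  0  1  1  1  1  1  1  1
 Z  0  0  1  1  2  2  2  2  2
 W  0  0  1  1  2  3  3  3  3
 W  0  0  1  1  2  3  3  3  3
 B  0  0  1  2  2  3  3  3  3
 G  0  1  1  2  2  3  3  4  4
 B  0  1  2  2  2  3  3  4  4
 Y  0  1  2  2  2  3  4  4  5
 Z  0  1  2  2  3  3  4  4  5
 Y  0  1  2  2  3  3  4  4  5
 B  0  1  2  3  3  3  4  4  5
 Y  0  1  2  3  3  3  4  4  5
dp[12][8] = 5. One LCS (by backtracking along matches): BZWGY.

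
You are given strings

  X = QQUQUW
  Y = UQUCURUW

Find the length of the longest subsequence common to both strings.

Pick Q [1,2]; then U [3,5]; then U [5,7]; then W [6,8]; all 4 characters appear in both, in order. The LCS DP gives dp[6][8] = 4, so this is optimal.

4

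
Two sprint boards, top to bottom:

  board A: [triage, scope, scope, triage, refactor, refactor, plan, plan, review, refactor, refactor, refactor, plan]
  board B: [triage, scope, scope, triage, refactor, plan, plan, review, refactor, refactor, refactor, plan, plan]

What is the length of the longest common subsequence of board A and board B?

One common subsequence of length 12: triage [1,1], scope [2,2], scope [3,3], triage [4,4], refactor [6,5], plan [7,6], plan [8,7], review [9,8], refactor [10,9], refactor [11,10], refactor [12,11], plan [13,13]. The LCS DP gives dp[13][13] = 12, so this is optimal.

12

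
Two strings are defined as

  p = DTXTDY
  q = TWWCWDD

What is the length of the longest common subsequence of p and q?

2

Let dp[i][j] be the LCS length of the first i characters of p and the first j characters of q. dp[i][j] = dp[i-1][j-1]+1 when the i-th and j-th characters match, else max(dp[i-1][j], dp[i][j-1]).
    ·  T  W  W  C  W  D  D
 ·  0  0  0  0  0  0  0  0
 D  0  0  0  0  0  0  1  1
 T  0  1  1  1  1  1  1  1
 X  0  1  1  1  1  1  1  1
 T  0  1  1  1  1  1  1  1
 D  0  1  1  1  1  1  2  2
 Y  0  1  1  1  1  1  2  2
dp[6][7] = 2. One LCS (by backtracking along matches): DD.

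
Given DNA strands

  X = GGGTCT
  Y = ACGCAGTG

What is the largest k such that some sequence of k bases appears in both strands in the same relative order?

Let dp[i][j] be the LCS length of the first i bases of X and the first j bases of Y. dp[i][j] = dp[i-1][j-1]+1 when the i-th and j-th bases match, else max(dp[i-1][j], dp[i][j-1]).
    ·  A  C  G  C  A  G  T  G
 ·  0  0  0  0  0  0  0  0  0
 G  0  0  0  1  1  1  1  1  1
 G  0  0  0  1  1  1  2  2  2
 G  0  0  0  1  1  1  2  2  3
 T  0  0  0  1  1  1  2  3  3
 C  0  0  1  1  2  2  2  3  3
 T  0  0  1  1  2  2  2  3  3
dp[6][8] = 3. One LCS (by backtracking along matches): GGG.

3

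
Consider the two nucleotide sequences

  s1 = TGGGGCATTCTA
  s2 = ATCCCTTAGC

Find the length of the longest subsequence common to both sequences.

5

Pick T (s1 #1, s2 #2); then C (s1 #6, s2 #5); then T (s1 #8, s2 #6); then T (s1 #9, s2 #7); then C (s1 #10, s2 #10); all 5 bases appear in both, in order. The LCS DP gives dp[12][10] = 5, so this is optimal.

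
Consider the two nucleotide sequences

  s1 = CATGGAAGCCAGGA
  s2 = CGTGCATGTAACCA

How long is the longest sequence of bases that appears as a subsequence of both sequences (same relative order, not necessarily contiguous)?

One common subsequence of length 9: C [1,5], A [2,6], T [3,7], G [4,8], A [6,10], A [7,11], C [9,12], C [10,13], A [14,14]. dp[14][14] = 9 confirms this is the maximum.

9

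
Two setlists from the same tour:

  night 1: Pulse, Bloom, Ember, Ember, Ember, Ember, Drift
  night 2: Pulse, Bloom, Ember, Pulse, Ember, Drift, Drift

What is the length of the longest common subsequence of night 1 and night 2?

Taking Pulse [1,1], Bloom [2,2], Ember [3,3], Ember [4,5], Drift [7,7] gives a common subsequence of length 5, and the DP table's final entry dp[7][7] is also 5, so no common subsequence is longer.

5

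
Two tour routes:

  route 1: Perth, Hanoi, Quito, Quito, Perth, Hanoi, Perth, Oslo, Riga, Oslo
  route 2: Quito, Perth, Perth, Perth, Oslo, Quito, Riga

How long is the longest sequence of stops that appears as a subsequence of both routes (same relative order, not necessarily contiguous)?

Match Perth [1,2]; then Perth [5,3]; then Perth [7,4]; then Oslo [8,5]; then Riga [9,7] — 5 stops in the same relative order in both, and the DP table's final entry dp[10][7] is also 5, so no common subsequence is longer.

5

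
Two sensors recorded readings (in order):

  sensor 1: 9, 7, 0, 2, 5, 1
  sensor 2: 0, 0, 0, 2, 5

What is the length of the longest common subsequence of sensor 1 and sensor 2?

Let dp[i][j] be the LCS length of the first i values of sensor 1 and the first j values of sensor 2. dp[i][j] = dp[i-1][j-1]+1 when the i-th and j-th values match, else max(dp[i-1][j], dp[i][j-1]).
    ·  0  0  0  2  5
 ·  0  0  0  0  0  0
 9  0  0  0  0  0  0
 7  0  0  0  0  0  0
 0  0  1  1  1  1  1
 2  0  1  1  1  2  2
 5  0  1  1  1  2  3
 1  0  1  1  1  2  3
dp[6][5] = 3. One LCS (by backtracking along matches): 0, 2, 5.

3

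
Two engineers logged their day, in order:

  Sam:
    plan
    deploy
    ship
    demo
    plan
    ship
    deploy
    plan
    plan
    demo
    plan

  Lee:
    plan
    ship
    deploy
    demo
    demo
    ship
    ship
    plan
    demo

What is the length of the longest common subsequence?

Taking plan at Sam[1]=Lee[1]; then deploy at Sam[2]=Lee[3]; then ship at Sam[3]=Lee[6]; then ship at Sam[6]=Lee[7]; then plan at Sam[9]=Lee[8]; then demo at Sam[10]=Lee[9] gives a common subsequence of length 6. The LCS DP gives dp[11][9] = 6, so this is optimal.

6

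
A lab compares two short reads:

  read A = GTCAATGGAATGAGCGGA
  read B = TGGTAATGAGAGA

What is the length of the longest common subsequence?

One common subsequence of length 11: G (read A #1, read B #3); then T (read A #2, read B #4); then A (read A #4, read B #5); then A (read A #5, read B #6); then T (read A #6, read B #7); then G (read A #8, read B #8); then A (read A #10, read B #9); then G (read A #12, read B #10); then A (read A #13, read B #11); then G (read A #17, read B #12); then A (read A #18, read B #13), and the DP table's final entry dp[18][13] is also 11, so no common subsequence is longer.

11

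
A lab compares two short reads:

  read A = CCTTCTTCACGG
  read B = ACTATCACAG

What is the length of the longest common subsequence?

7

Let dp[i][j] be the LCS length of the first i bases of read A and the first j bases of read B. dp[i][j] = dp[i-1][j-1]+1 when the i-th and j-th bases match, else max(dp[i-1][j], dp[i][j-1]).
    ·  A  C  T  A  T  C  A  C  A  G
 ·  0  0  0  0  0  0  0  0  0  0  0
 C  0  0  1  1  1  1  1  1  1  1  1
 C  0  0  1  1  1  1  2  2  2  2  2
 T  0  0  1  2  2  2  2  2  2  2  2
 T  0  0  1  2  2  3  3  3  3  3  3
 C  0  0  1  2  2  3  4  4  4  4  4
 T  0  0  1  2  2  3  4  4  4  4  4
 T  0  0  1  2  2  3  4  4  4  4  4
 C  0  0  1  2  2  3  4  4  5  5  5
 A  0  1  1  2  3  3  4  5  5  6  6
 C  0  1  2  2  3  3  4  5  6  6  6
 G  0  1  2  2  3  3  4  5  6  6  7
 G  0  1  2  2  3  3  4  5  6  6  7
dp[12][10] = 7. One LCS (by backtracking along matches): CTTCCAG.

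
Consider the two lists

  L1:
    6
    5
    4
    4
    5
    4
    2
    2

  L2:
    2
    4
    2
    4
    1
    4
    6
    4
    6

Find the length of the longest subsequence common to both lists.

3

One common subsequence of length 3: 4 [3,4] → 4 [4,6] → 4 [6,8]. The LCS DP gives dp[8][9] = 3, so this is optimal.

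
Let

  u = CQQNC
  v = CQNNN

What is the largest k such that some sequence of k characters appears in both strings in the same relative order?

One common subsequence of length 3: C [1,1]; then Q [2,2]; then N [4,5]. The LCS DP gives dp[5][5] = 3, so this is optimal.

3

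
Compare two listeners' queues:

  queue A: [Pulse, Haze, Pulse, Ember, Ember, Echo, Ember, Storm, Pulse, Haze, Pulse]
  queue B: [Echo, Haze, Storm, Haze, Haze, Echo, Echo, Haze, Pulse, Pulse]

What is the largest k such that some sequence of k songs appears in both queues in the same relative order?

4

Match Haze (queue A #2, queue B #5), Echo (queue A #6, queue B #7), Pulse (queue A #9, queue B #9), Pulse (queue A #11, queue B #10) — 4 songs in the same relative order in both. The LCS DP gives dp[11][10] = 4, so this is optimal.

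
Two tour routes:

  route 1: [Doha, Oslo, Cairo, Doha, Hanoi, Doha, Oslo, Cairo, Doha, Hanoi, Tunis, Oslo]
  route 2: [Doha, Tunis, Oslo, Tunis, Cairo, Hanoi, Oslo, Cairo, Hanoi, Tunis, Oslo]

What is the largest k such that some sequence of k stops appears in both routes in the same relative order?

Pick Doha at route 1[1]=route 2[1] → Oslo at route 1[2]=route 2[3] → Cairo at route 1[3]=route 2[5] → Hanoi at route 1[5]=route 2[6] → Oslo at route 1[7]=route 2[7] → Cairo at route 1[8]=route 2[8] → Hanoi at route 1[10]=route 2[9] → Tunis at route 1[11]=route 2[10] → Oslo at route 1[12]=route 2[11]; all 9 stops appear in both, in order. Since dp[12][11] = 9, nothing longer is possible.

9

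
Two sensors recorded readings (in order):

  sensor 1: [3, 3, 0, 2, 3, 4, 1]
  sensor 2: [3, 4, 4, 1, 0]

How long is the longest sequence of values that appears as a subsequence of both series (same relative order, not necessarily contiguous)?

Let dp[i][j] be the LCS length of the first i values of sensor 1 and the first j values of sensor 2. dp[i][j] = dp[i-1][j-1]+1 when the i-th and j-th values match, else max(dp[i-1][j], dp[i][j-1]).
    ·  3  4  4  1  0
 ·  0  0  0  0  0  0
 3  0  1  1  1  1  1
 3  0  1  1  1  1  1
 0  0  1  1  1  1  2
 2  0  1  1  1  1  2
 3  0  1  1  1  1  2
 4  0  1  2  2  2  2
 1  0  1  2  2  3  3
dp[7][5] = 3. One LCS (by backtracking along matches): 3, 4, 1.

3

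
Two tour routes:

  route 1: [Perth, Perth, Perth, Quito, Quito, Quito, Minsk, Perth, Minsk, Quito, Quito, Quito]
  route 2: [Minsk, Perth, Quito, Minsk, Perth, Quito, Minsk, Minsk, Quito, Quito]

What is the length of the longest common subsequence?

7

Match Perth at route 1[1]=route 2[2], then Perth at route 1[3]=route 2[5], then Quito at route 1[6]=route 2[6], then Minsk at route 1[7]=route 2[7], then Minsk at route 1[9]=route 2[8], then Quito at route 1[11]=route 2[9], then Quito at route 1[12]=route 2[10] — 7 stops in the same relative order in both. dp[12][10] = 7 confirms this is the maximum.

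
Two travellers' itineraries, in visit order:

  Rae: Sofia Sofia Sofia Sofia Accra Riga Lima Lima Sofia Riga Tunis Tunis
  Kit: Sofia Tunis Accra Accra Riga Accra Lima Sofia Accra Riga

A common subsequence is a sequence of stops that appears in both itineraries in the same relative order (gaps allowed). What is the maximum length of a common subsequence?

6

Match Sofia [1,1], then Accra [5,4], then Riga [6,5], then Lima [8,7], then Sofia [9,8], then Riga [10,10] — 6 stops in the same relative order in both. The LCS DP gives dp[12][10] = 6, so this is optimal.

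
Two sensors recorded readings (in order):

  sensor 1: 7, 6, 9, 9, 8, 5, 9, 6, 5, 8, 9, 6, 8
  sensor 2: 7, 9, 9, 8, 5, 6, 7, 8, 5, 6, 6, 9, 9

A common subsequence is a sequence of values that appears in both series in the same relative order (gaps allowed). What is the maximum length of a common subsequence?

8

Match 7 [1,1], then 9 [3,2], then 9 [4,3], then 8 [5,4], then 5 [6,5], then 6 [8,6], then 5 [9,9], then 9 [11,13] — 8 values in the same relative order in both. dp[13][13] = 8 confirms this is the maximum.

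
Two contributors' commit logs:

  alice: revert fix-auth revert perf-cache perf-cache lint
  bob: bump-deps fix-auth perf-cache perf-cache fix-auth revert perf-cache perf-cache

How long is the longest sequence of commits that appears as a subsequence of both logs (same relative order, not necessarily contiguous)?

Taking fix-auth at alice[2]=bob[5], revert at alice[3]=bob[6], perf-cache at alice[4]=bob[7], perf-cache at alice[5]=bob[8] gives a common subsequence of length 4, and the DP table's final entry dp[6][8] is also 4, so no common subsequence is longer.

4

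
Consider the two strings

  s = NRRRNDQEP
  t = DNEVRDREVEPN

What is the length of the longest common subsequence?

Let dp[i][j] be the LCS length of the first i characters of s and the first j characters of t. dp[i][j] = dp[i-1][j-1]+1 when the i-th and j-th characters match, else max(dp[i-1][j], dp[i][j-1]).
    ·  D  N  E  V  R  D  R  E  V  E  P  N
 ·  0  0  0  0  0  0  0  0  0  0  0  0  0
 N  0  0  1  1  1  1  1  1  1  1  1  1  1
 R  0  0  1  1  1  2  2  2  2  2  2  2  2
 R  0  0  1  1  1  2  2  3  3  3  3  3  3
 R  0  0  1  1  1  2  2  3  3  3  3  3  3
 N  0  0  1  1  1  2  2  3  3  3  3  3  4
 D  0  1  1  1  1  2  3  3  3  3  3  3  4
 Q  0  1  1  1  1  2  3  3  3  3  3  3  4
 E  0  1  1  2  2  2  3  3  4  4  4  4  4
 P  0  1  1  2  2  2  3  3  4  4  4  5  5
dp[9][12] = 5. One LCS (by backtracking along matches): NRREP.

5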